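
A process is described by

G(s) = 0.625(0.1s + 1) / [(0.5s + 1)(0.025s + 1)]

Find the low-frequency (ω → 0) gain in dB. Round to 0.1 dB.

-4.1 dB

G(0) = 0.625 · 1 / 1 = 0.625
20 log₁₀(0.625) ≈ -4.08 dB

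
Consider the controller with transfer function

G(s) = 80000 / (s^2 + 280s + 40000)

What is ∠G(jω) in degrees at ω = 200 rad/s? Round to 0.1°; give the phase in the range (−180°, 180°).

-90.0°

At s = jω = j200:
quadratic: (j200)² + 280·j200 + 40000 = 0 + j56000 → |·| ≈ 56000, ∠ ≈ 90.00°
∠G = 0.00° − 90.00° = -90.00°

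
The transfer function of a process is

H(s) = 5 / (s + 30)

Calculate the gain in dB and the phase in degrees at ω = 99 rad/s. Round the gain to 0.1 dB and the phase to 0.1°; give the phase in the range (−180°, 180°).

-26.3 dB, -73.1°

At s = jω = j99:
pole (s+30): 30 + j99 → |·| = √(30²+99²) = √10701 ≈ 103.45, ∠ = arctan(99/30) ≈ 73.14°
|H| = 5 / 103.45 ≈ 0.048333
Gain = 20 log₁₀(0.048333) ≈ -26.32 dB
∠H = 0.00° − 73.14° = -73.14°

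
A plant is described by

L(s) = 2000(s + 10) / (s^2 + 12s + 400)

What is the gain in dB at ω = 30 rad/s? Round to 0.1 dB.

At s = jω = j30:
zero (s+10): 10 + j30 → |·| = √(10²+30²) = √1000 ≈ 31.623, ∠ = arctan(30/10) ≈ 71.57°
quadratic: (j30)² + 12·j30 + 400 = -500 + j360 → |·| ≈ 616.12, ∠ ≈ 144.25°
|L| = 2000 · 31.623 / 616.12 ≈ 102.65
Gain = 20 log₁₀(102.65) ≈ 40.23 dB

40.2 dB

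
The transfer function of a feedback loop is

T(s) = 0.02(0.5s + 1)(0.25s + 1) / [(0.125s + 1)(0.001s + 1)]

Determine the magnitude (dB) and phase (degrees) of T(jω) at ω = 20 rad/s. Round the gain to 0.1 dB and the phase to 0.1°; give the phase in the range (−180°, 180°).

At ω = 20 rad/s:
zero (1 + j20·0.5) = 1 + j10 → |·| ≈ 10.05, ∠ ≈ 84.29°
zero (1 + j20·0.25) = 1 + j5 → |·| ≈ 5.099, ∠ ≈ 78.69°
pole (1 + j20·0.125) = 1 + j2.5 → |·| ≈ 2.6926, ∠ ≈ 68.20°
pole (1 + j20·0.001) = 1 + j0.02 → |·| ≈ 1.0002, ∠ ≈ 1.15°
|T| = 0.02 · 10.05 · 5.099 / (2.6926 · 1.0002) ≈ 0.38056
Gain = 20 log₁₀(0.38056) ≈ -8.39 dB
∠T = (84.29° + 78.69°) − (68.20° + 1.15°) = 93.63°

-8.4 dB, 93.6°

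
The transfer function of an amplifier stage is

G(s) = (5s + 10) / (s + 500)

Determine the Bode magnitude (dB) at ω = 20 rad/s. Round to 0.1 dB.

-13.9 dB

Substitute s = j20:
Numerator: 5(j20) + 10 = 10 + j100
Denominator: (j20) + 500 = 500 + j20
|N| = √(10² + 100²) ≈ 100.5, ∠N ≈ 84.29°
|D| = √(500² + 20²) ≈ 500.4, ∠D ≈ 2.29°
|G| = 100.5 / 500.4 ≈ 0.20084
Gain = 20 log₁₀(0.20084) ≈ -13.94 dB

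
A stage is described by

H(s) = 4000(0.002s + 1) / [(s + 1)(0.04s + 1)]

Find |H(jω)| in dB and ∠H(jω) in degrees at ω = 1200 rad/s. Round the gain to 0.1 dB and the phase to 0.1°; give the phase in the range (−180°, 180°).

-14.9 dB, -111.4°

At ω = 1200 rad/s:
zero (1 + j1200·0.002) = 1 + j2.4 → |·| ≈ 2.6, ∠ ≈ 67.38°
pole (1 + j1200·1) = 1 + j1200 → |·| ≈ 1200, ∠ ≈ 89.95°
pole (1 + j1200·0.04) = 1 + j48 → |·| ≈ 48.01, ∠ ≈ 88.81°
|H| = 4000 · 2.6 / (1200 · 48.01) ≈ 0.18052
Gain = 20 log₁₀(0.18052) ≈ -14.87 dB
∠H = (67.38°) − (89.95° + 88.81°) = -111.38°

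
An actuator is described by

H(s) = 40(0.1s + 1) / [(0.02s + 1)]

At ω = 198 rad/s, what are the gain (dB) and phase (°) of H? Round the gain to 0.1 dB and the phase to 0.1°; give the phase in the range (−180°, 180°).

At ω = 198 rad/s:
zero (1 + j198·0.1) = 1 + j19.8 → |·| ≈ 19.825, ∠ ≈ 87.11°
pole (1 + j198·0.02) = 1 + j3.96 → |·| ≈ 4.0843, ∠ ≈ 75.83°
|H| = 40 · 19.825 / (4.0843) ≈ 194.16
Gain = 20 log₁₀(194.16) ≈ 45.76 dB
∠H = (87.11°) − (75.83°) = 11.28°

45.8 dB, 11.3°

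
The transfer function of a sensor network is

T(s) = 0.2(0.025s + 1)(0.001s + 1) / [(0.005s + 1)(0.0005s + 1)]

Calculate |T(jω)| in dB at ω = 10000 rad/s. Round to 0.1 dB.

5.9 dB

At ω = 10000 rad/s:
zero (1 + j10000·0.025) = 1 + j250 → |·| ≈ 250, ∠ ≈ 89.77°
zero (1 + j10000·0.001) = 1 + j10 → |·| ≈ 10.05, ∠ ≈ 84.29°
pole (1 + j10000·0.005) = 1 + j50 → |·| ≈ 50.01, ∠ ≈ 88.85°
pole (1 + j10000·0.0005) = 1 + j5 → |·| ≈ 5.099, ∠ ≈ 78.69°
|T| = 0.2 · 250 · 10.05 / (50.01 · 5.099) ≈ 1.9706
Gain = 20 log₁₀(1.9706) ≈ 5.89 dB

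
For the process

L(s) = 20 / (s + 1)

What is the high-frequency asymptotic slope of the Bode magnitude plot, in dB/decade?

-20 dB/decade

Each pole contributes −20 dB/decade at high frequency; each zero contributes +20 dB/decade.
Net: 0 zero(s) − 1 pole(s) → -20 dB/decade.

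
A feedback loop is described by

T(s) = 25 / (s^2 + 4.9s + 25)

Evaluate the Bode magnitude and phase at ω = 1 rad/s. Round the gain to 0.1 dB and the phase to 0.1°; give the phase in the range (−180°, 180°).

At s = jω = j1:
quadratic: (j1)² + 4.9·j1 + 25 = 24 + j4.9 → |·| ≈ 24.495, ∠ ≈ 11.54°
|T| = 25 / 24.495 ≈ 1.0206
Gain = 20 log₁₀(1.0206) ≈ 0.18 dB
∠T = 0.00° − 11.54° = -11.54°

0.2 dB, -11.5°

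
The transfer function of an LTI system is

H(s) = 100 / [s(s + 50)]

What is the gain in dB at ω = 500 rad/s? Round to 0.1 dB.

At s = jω = j500:
pole (s+50): 50 + j500 → |·| = √(50²+500²) = √252500 ≈ 502.49, ∠ = arctan(500/50) ≈ 84.29°
pole at origin: |s| = 500, ∠ = 90.00° (in denominator)
|H| = 100 / 2.5124e+05 ≈ 0.00039803
Gain = 20 log₁₀(0.00039803) ≈ -68.00 dB

-68.0 dB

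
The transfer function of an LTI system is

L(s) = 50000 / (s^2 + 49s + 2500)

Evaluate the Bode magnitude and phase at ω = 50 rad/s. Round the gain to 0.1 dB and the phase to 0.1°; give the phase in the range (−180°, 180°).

26.2 dB, -90.0°

At s = jω = j50:
quadratic: (j50)² + 49·j50 + 2500 = 0 + j2450 → |·| ≈ 2450, ∠ ≈ 90.00°
|L| = 50000 / 2450 ≈ 20.408
Gain = 20 log₁₀(20.408) ≈ 26.20 dB
∠L = 0.00° − 90.00° = -90.00°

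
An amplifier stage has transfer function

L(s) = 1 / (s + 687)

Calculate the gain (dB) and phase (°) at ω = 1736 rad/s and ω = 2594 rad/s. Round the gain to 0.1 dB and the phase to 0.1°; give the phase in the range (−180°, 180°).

ω = 1736: -65.4 dB, -68.4°; ω = 2594: -68.6 dB, -75.2°

At s = jω = j1736:
pole (s+687): 687 + j1736 → |·| = √(687²+1736²) = √3485665 ≈ 1867, ∠ = arctan(1736/687) ≈ 68.41°
|L| = 1 / 1867 ≈ 0.00053562
Gain = 20 log₁₀(0.00053562) ≈ -65.42 dB
∠L = 0.00° − 68.41° = -68.41°

At s = jω = j2594:
pole (s+687): 687 + j2594 → |·| = √(687²+2594²) = √7200805 ≈ 2683.4, ∠ = arctan(2594/687) ≈ 75.17°
|L| = 1 / 2683.4 ≈ 0.00037266
Gain = 20 log₁₀(0.00037266) ≈ -68.57 dB
∠L = 0.00° − 75.17° = -75.17°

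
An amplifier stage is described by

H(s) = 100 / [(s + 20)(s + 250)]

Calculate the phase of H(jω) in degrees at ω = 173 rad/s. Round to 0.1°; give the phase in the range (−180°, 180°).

At s = jω = j173:
pole (s+20): 20 + j173 → |·| = √(20²+173²) = √30329 ≈ 174.15, ∠ = arctan(173/20) ≈ 83.41°
pole (s+250): 250 + j173 → |·| = √(250²+173²) = √92429 ≈ 304.02, ∠ = arctan(173/250) ≈ 34.68°
∠H = 0.00° − 118.09° = -118.09°

-118.1°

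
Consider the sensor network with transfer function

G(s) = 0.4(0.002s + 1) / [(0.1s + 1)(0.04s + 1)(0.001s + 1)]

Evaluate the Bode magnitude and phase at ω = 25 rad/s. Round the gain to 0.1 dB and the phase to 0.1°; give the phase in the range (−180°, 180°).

At ω = 25 rad/s:
zero (1 + j25·0.002) = 1 + j0.05 → |·| ≈ 1.0012, ∠ ≈ 2.86°
pole (1 + j25·0.1) = 1 + j2.5 → |·| ≈ 2.6926, ∠ ≈ 68.20°
pole (1 + j25·0.04) = 1 + j1 → |·| ≈ 1.4142, ∠ ≈ 45.00°
pole (1 + j25·0.001) = 1 + j0.025 → |·| ≈ 1.0003, ∠ ≈ 1.43°
|G| = 0.4 · 1.0012 / (2.6926 · 1.4142 · 1.0003) ≈ 0.10514
Gain = 20 log₁₀(0.10514) ≈ -19.56 dB
∠G = (2.86°) − (68.20° + 45.00° + 1.43°) = -111.77°

-19.6 dB, -111.8°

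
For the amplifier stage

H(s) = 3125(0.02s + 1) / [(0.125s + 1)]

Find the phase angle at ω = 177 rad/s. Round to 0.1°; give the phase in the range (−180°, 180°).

-13.2°

At ω = 177 rad/s:
zero (1 + j177·0.02) = 1 + j3.54 → |·| ≈ 3.6785, ∠ ≈ 74.23°
pole (1 + j177·0.125) = 1 + j22.125 → |·| ≈ 22.148, ∠ ≈ 87.41°
∠H = (74.23°) − (87.41°) = -13.18°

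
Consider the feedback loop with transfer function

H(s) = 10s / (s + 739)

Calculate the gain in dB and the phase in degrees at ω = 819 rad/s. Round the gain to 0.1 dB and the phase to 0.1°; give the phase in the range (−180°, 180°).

17.4 dB, 42.1°

At s = jω = j819:
zero at origin: s = j819 → |·| = 819, ∠ = 90.00°
pole (s+739): 739 + j819 → |·| = √(739²+819²) = √1216882 ≈ 1103.1, ∠ = arctan(819/739) ≈ 47.94°
|H| = 10 · 819 / 1103.1 ≈ 7.4245
Gain = 20 log₁₀(7.4245) ≈ 17.41 dB
∠H = 90.00° − 47.94° = 42.06°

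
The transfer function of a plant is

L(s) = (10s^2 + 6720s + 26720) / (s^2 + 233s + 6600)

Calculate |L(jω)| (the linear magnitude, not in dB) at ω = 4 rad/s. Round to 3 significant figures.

5.68

Substitute s = j4:
Numerator: 10(j4)^2 + 6720(j4) + 26720 = 26560 + j26880
Denominator: (j4)^2 + 233(j4) + 6600 = 6584 + j932
|N| = √(26560² + 26880²) ≈ 37788, ∠N ≈ 45.34°
|D| = √(6584² + 932²) ≈ 6649.6, ∠D ≈ 8.06°
|L| = 37788 / 6649.6 ≈ 5.6827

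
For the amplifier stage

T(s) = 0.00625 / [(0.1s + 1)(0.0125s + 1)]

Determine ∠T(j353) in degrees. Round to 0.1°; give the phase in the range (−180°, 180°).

At ω = 353 rad/s:
pole (1 + j353·0.1) = 1 + j35.3 → |·| ≈ 35.314, ∠ ≈ 88.38°
pole (1 + j353·0.0125) = 1 + j4.4125 → |·| ≈ 4.5244, ∠ ≈ 77.23°
∠T = (0°) − (88.38° + 77.23°) = -165.61°

-165.6°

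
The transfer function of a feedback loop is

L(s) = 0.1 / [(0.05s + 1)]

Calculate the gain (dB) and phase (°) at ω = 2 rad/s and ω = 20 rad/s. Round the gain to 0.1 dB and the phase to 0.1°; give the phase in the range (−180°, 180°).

ω = 2: -20.0 dB, -5.7°; ω = 20: -23.0 dB, -45.0°

At ω = 2 rad/s:
pole (1 + j2·0.05) = 1 + j0.1 → |·| ≈ 1.005, ∠ ≈ 5.71°
|L| = 0.1 · 1 / (1.005) ≈ 0.099502
Gain = 20 log₁₀(0.099502) ≈ -20.04 dB
∠L = (0°) − (5.71°) = -5.71°

At ω = 20 rad/s:
pole (1 + j20·0.05) = 1 + j1 → |·| ≈ 1.4142, ∠ ≈ 45.00°
|L| = 0.1 · 1 / (1.4142) ≈ 0.070711
Gain = 20 log₁₀(0.070711) ≈ -23.01 dB
∠L = (0°) − (45.00°) = -45.00°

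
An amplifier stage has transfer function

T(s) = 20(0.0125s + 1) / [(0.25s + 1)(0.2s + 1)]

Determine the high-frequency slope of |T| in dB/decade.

-20 dB/decade

Each pole contributes −20 dB/decade at high frequency; each zero contributes +20 dB/decade.
Net: 1 zero(s) − 2 pole(s) → -20 dB/decade.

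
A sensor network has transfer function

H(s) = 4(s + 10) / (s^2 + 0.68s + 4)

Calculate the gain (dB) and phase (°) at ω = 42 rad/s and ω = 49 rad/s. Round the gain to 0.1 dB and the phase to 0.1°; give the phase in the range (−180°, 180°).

At s = jω = j42:
zero (s+10): 10 + j42 → |·| = √(10²+42²) = √1864 ≈ 43.174, ∠ = arctan(42/10) ≈ 76.61°
quadratic: (j42)² + 0.68·j42 + 4 = -1760 + j28.56 → |·| ≈ 1760.2, ∠ ≈ 179.07°
|H| = 4 · 43.174 / 1760.2 ≈ 0.098112
Gain = 20 log₁₀(0.098112) ≈ -20.17 dB
∠H = 76.61° − 179.07° = -102.46°

At s = jω = j49:
zero (s+10): 10 + j49 → |·| = √(10²+49²) = √2501 ≈ 50.01, ∠ = arctan(49/10) ≈ 78.47°
quadratic: (j49)² + 0.68·j49 + 4 = -2397 + j33.32 → |·| ≈ 2397.2, ∠ ≈ 179.20°
|H| = 4 · 50.01 / 2397.2 ≈ 0.083447
Gain = 20 log₁₀(0.083447) ≈ -21.57 dB
∠H = 78.47° − 179.20° = -100.73°

ω = 42: -20.2 dB, -102.5°; ω = 49: -21.6 dB, -100.7°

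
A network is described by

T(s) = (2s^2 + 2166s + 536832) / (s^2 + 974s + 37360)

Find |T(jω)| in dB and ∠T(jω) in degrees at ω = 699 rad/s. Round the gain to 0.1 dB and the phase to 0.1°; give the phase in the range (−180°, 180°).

Substitute s = j699:
Numerator: 2(j699)^2 + 2166(j699) + 536832 = -440370 + j1514034
Denominator: (j699)^2 + 974(j699) + 37360 = -451241 + j680826
|N| = √(440370² + 1514034²) ≈ 1.5768e+06, ∠N ≈ 106.22°
|D| = √(451241² + 680826²) ≈ 8.1679e+05, ∠D ≈ 123.54°
|T| = 1.5768e+06 / 8.1679e+05 ≈ 1.9305
Gain = 20 log₁₀(1.9305) ≈ 5.71 dB
∠T = 106.22° − 123.54° = -17.32°

5.7 dB, -17.3°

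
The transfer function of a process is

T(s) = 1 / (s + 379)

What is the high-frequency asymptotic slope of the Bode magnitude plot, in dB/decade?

-20 dB/decade

Each pole contributes −20 dB/decade at high frequency; each zero contributes +20 dB/decade.
Net: 0 zero(s) − 1 pole(s) → -20 dB/decade.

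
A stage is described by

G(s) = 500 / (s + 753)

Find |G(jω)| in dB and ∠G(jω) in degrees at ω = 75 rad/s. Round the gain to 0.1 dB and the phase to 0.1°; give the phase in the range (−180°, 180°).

At s = jω = j75:
pole (s+753): 753 + j75 → |·| = √(753²+75²) = √572634 ≈ 756.73, ∠ = arctan(75/753) ≈ 5.69°
|G| = 500 / 756.73 ≈ 0.66074
Gain = 20 log₁₀(0.66074) ≈ -3.60 dB
∠G = 0.00° − 5.69° = -5.69°

-3.6 dB, -5.7°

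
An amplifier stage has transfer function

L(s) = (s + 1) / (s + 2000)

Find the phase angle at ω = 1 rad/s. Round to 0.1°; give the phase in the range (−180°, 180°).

45.0°

At s = jω = j1:
zero (s+1): 1 + j1 → |·| = √(1²+1²) = √2 ≈ 1.4142, ∠ = arctan(1/1) ≈ 45.00°
pole (s+2000): 2000 + j1 → |·| = √(2000²+1²) = √4000001 ≈ 2000, ∠ = arctan(1/2000) ≈ 0.03°
∠L = 45.00° − 0.03° = 44.97°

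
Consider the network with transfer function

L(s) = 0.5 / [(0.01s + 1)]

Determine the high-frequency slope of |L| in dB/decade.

Each pole contributes −20 dB/decade at high frequency; each zero contributes +20 dB/decade.
Net: 0 zero(s) − 1 pole(s) → -20 dB/decade.

-20 dB/decade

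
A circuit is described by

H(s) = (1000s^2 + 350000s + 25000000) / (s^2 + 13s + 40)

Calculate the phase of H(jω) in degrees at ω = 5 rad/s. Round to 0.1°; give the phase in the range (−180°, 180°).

Substitute s = j5:
Numerator: 1000(j5)^2 + 350000(j5) + 25000000 = 24975000 + j1750000
Denominator: (j5)^2 + 13(j5) + 40 = 15 + j65
|N| = √(24975000² + 1750000²) ≈ 2.5036e+07, ∠N ≈ 4.01°
|D| = √(15² + 65²) ≈ 66.708, ∠D ≈ 77.01°
∠H = 4.01° − 77.01° = -73.00°

-73.0°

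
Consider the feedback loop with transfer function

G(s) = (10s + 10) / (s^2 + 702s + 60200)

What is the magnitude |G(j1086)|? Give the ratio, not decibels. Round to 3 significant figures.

Substitute s = j1086:
Numerator: 10(j1086) + 10 = 10 + j10860
Denominator: (j1086)^2 + 702(j1086) + 60200 = -1119196 + j762372
|N| = √(10² + 10860²) ≈ 10860, ∠N ≈ 89.95°
|D| = √(1119196² + 762372²) ≈ 1.3542e+06, ∠D ≈ 145.74°
|G| = 10860 / 1.3542e+06 ≈ 0.0080195

0.00802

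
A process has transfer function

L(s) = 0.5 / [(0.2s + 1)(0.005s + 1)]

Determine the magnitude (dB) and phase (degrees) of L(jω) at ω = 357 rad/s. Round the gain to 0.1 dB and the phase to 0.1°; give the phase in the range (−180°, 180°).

-49.3 dB, -149.9°

At ω = 357 rad/s:
pole (1 + j357·0.2) = 1 + j71.4 → |·| ≈ 71.407, ∠ ≈ 89.20°
pole (1 + j357·0.005) = 1 + j1.785 → |·| ≈ 2.046, ∠ ≈ 60.74°
|L| = 0.5 · 1 / (71.407 · 2.046) ≈ 0.0034223
Gain = 20 log₁₀(0.0034223) ≈ -49.31 dB
∠L = (0°) − (89.20° + 60.74°) = -149.94°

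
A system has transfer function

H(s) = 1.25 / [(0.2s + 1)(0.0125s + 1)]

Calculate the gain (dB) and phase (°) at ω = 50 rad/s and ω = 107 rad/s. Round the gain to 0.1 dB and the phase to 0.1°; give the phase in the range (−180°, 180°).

At ω = 50 rad/s:
pole (1 + j50·0.2) = 1 + j10 → |·| ≈ 10.05, ∠ ≈ 84.29°
pole (1 + j50·0.0125) = 1 + j0.625 → |·| ≈ 1.1792, ∠ ≈ 32.01°
|H| = 1.25 · 1 / (10.05 · 1.1792) ≈ 0.10548
Gain = 20 log₁₀(0.10548) ≈ -19.54 dB
∠H = (0°) − (84.29° + 32.01°) = -116.30°

At ω = 107 rad/s:
pole (1 + j107·0.2) = 1 + j21.4 → |·| ≈ 21.423, ∠ ≈ 87.32°
pole (1 + j107·0.0125) = 1 + j1.3375 → |·| ≈ 1.67, ∠ ≈ 53.22°
|H| = 1.25 · 1 / (21.423 · 1.67) ≈ 0.034939
Gain = 20 log₁₀(0.034939) ≈ -29.13 dB
∠H = (0°) − (87.32° + 53.22°) = -140.54°

ω = 50: -19.5 dB, -116.3°; ω = 107: -29.1 dB, -140.5°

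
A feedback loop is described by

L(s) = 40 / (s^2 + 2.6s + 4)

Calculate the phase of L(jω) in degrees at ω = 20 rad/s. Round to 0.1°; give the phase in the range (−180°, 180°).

At s = jω = j20:
quadratic: (j20)² + 2.6·j20 + 4 = -396 + j52 → |·| ≈ 399.4, ∠ ≈ 172.52°
∠L = 0.00° − 172.52° = -172.52°

-172.5°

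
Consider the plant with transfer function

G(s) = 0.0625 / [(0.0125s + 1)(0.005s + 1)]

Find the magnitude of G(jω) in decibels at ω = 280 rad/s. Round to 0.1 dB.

At ω = 280 rad/s:
pole (1 + j280·0.0125) = 1 + j3.5 → |·| ≈ 3.6401, ∠ ≈ 74.05°
pole (1 + j280·0.005) = 1 + j1.4 → |·| ≈ 1.7205, ∠ ≈ 54.46°
|G| = 0.0625 · 1 / (3.6401 · 1.7205) ≈ 0.0099796
Gain = 20 log₁₀(0.0099796) ≈ -40.02 dB

-40.0 dB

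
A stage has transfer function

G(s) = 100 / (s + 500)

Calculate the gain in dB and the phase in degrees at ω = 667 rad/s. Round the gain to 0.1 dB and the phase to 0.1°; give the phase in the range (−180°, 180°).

-18.4 dB, -53.1°

Substitute s = j667:
Numerator: 100 = 100 + j0
Denominator: (j667) + 500 = 500 + j667
|N| = √(100² + 0²) ≈ 100, ∠N ≈ 0.00°
|D| = √(500² + 667²) ≈ 833.6, ∠D ≈ 53.14°
|G| = 100 / 833.6 ≈ 0.11996
Gain = 20 log₁₀(0.11996) ≈ -18.42 dB
∠G = 0.00° − 53.14° = -53.14°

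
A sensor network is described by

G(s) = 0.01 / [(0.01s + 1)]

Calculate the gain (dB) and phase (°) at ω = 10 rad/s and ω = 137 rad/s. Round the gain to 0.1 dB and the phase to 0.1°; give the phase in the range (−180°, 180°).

At ω = 10 rad/s:
pole (1 + j10·0.01) = 1 + j0.1 → |·| ≈ 1.005, ∠ ≈ 5.71°
|G| = 0.01 · 1 / (1.005) ≈ 0.0099502
Gain = 20 log₁₀(0.0099502) ≈ -40.04 dB
∠G = (0°) − (5.71°) = -5.71°

At ω = 137 rad/s:
pole (1 + j137·0.01) = 1 + j1.37 → |·| ≈ 1.6961, ∠ ≈ 53.87°
|G| = 0.01 · 1 / (1.6961) ≈ 0.0058959
Gain = 20 log₁₀(0.0058959) ≈ -44.59 dB
∠G = (0°) − (53.87°) = -53.87°

ω = 10: -40.0 dB, -5.7°; ω = 137: -44.6 dB, -53.9°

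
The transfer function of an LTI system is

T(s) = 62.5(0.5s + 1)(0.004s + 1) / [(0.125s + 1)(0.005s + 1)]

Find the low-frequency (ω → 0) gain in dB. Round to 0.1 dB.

35.9 dB

T(0) = 62.5 · 1 / 1 = 62.5
20 log₁₀(62.5) ≈ 35.92 dB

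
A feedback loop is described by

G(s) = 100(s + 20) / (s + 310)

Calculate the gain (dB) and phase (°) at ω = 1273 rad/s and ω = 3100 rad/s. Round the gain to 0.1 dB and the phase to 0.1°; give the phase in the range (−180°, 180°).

ω = 1273: 39.8 dB, 12.8°; ω = 3100: 40.0 dB, 5.3°

At s = jω = j1273:
zero (s+20): 20 + j1273 → |·| = √(20²+1273²) = √1620929 ≈ 1273.2, ∠ = arctan(1273/20) ≈ 89.10°
pole (s+310): 310 + j1273 → |·| = √(310²+1273²) = √1716629 ≈ 1310.2, ∠ = arctan(1273/310) ≈ 76.31°
|G| = 100 · 1273.2 / 1310.2 ≈ 97.176
Gain = 20 log₁₀(97.176) ≈ 39.75 dB
∠G = 89.10° − 76.31° = 12.79°

At s = jω = j3100:
zero (s+20): 20 + j3100 → |·| = √(20²+3100²) = √9610400 ≈ 3100.1, ∠ = arctan(3100/20) ≈ 89.63°
pole (s+310): 310 + j3100 → |·| = √(310²+3100²) = √9706100 ≈ 3115.5, ∠ = arctan(3100/310) ≈ 84.29°
|G| = 100 · 3100.1 / 3115.5 ≈ 99.506
Gain = 20 log₁₀(99.506) ≈ 39.96 dB
∠G = 89.63° − 84.29° = 5.34°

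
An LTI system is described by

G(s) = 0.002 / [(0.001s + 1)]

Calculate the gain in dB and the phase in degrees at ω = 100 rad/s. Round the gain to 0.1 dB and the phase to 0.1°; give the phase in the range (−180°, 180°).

At ω = 100 rad/s:
pole (1 + j100·0.001) = 1 + j0.1 → |·| ≈ 1.005, ∠ ≈ 5.71°
|G| = 0.002 · 1 / (1.005) ≈ 0.00199
Gain = 20 log₁₀(0.00199) ≈ -54.02 dB
∠G = (0°) − (5.71°) = -5.71°

-54.0 dB, -5.7°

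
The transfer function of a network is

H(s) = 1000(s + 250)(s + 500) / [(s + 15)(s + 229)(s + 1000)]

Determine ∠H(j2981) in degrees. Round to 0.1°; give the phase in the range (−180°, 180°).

At s = jω = j2981:
zero (s+250): 250 + j2981 → |·| = √(250²+2981²) = √8948861 ≈ 2991.5, ∠ = arctan(2981/250) ≈ 85.21°
zero (s+500): 500 + j2981 → |·| = √(500²+2981²) = √9136361 ≈ 3022.6, ∠ = arctan(2981/500) ≈ 80.48°
pole (s+15): 15 + j2981 → |·| = √(15²+2981²) = √8886586 ≈ 2981, ∠ = arctan(2981/15) ≈ 89.71°
pole (s+229): 229 + j2981 → |·| = √(229²+2981²) = √8938802 ≈ 2989.8, ∠ = arctan(2981/229) ≈ 85.61°
pole (s+1000): 1000 + j2981 → |·| = √(1000²+2981²) = √9886361 ≈ 3144.3, ∠ = arctan(2981/1000) ≈ 71.46°
∠H = 165.69° − 246.78° = -81.09°

-81.1°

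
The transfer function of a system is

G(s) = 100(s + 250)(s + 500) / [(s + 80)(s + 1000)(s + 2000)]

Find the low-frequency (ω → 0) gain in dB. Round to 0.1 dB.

G(0) = 100·250·500 / (80·1000·2000) = 0.078125
20 log₁₀(0.078125) ≈ -22.14 dB

-22.1 dB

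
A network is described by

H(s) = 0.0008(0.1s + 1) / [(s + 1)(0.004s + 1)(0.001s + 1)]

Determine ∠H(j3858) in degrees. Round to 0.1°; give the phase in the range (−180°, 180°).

-161.9°

At ω = 3858 rad/s:
zero (1 + j3858·0.1) = 1 + j385.8 → |·| ≈ 385.8, ∠ ≈ 89.85°
pole (1 + j3858·1) = 1 + j3858 → |·| ≈ 3858, ∠ ≈ 89.99°
pole (1 + j3858·0.004) = 1 + j15.432 → |·| ≈ 15.464, ∠ ≈ 86.29°
pole (1 + j3858·0.001) = 1 + j3.858 → |·| ≈ 3.9855, ∠ ≈ 75.47°
∠H = (89.85°) − (89.99° + 86.29° + 75.47°) = -161.90°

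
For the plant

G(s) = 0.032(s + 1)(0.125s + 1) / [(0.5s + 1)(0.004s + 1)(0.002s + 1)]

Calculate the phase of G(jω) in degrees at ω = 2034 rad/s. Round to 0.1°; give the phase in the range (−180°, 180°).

-69.4°

At ω = 2034 rad/s:
zero (1 + j2034·1) = 1 + j2034 → |·| ≈ 2034, ∠ ≈ 89.97°
zero (1 + j2034·0.125) = 1 + j254.25 → |·| ≈ 254.25, ∠ ≈ 89.77°
pole (1 + j2034·0.5) = 1 + j1017 → |·| ≈ 1017, ∠ ≈ 89.94°
pole (1 + j2034·0.004) = 1 + j8.136 → |·| ≈ 8.1972, ∠ ≈ 82.99°
pole (1 + j2034·0.002) = 1 + j4.068 → |·| ≈ 4.1891, ∠ ≈ 76.19°
∠G = (89.97° + 89.77°) − (89.94° + 82.99° + 76.19°) = -69.38°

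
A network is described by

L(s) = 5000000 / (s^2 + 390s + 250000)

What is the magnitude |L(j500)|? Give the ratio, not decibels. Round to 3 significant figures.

25.6

At s = jω = j500:
quadratic: (j500)² + 390·j500 + 250000 = 0 + j195000 → |·| ≈ 1.95e+05, ∠ ≈ 90.00°
|L| = 5000000 / 1.95e+05 ≈ 25.641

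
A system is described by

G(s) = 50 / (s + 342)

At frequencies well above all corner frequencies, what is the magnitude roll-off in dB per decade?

-20 dB/decade

Each pole contributes −20 dB/decade at high frequency; each zero contributes +20 dB/decade.
Net: 0 zero(s) − 1 pole(s) → -20 dB/decade.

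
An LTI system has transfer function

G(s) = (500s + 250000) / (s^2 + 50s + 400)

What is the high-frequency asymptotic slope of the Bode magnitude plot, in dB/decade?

Each pole contributes −20 dB/decade at high frequency; each zero contributes +20 dB/decade.
Net: 1 zero(s) − 2 pole(s) → -20 dB/decade.

-20 dB/decade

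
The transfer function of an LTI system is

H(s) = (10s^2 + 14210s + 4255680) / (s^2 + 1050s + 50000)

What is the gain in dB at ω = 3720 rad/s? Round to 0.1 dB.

Substitute s = j3720:
Numerator: 10(j3720)^2 + 14210(j3720) + 4255680 = -134128320 + j52861200
Denominator: (j3720)^2 + 1050(j3720) + 50000 = -13788400 + j3906000
|N| = √(134128320² + 52861200²) ≈ 1.4417e+08, ∠N ≈ 158.49°
|D| = √(13788400² + 3906000²) ≈ 1.4331e+07, ∠D ≈ 164.18°
|H| = 1.4417e+08 / 1.4331e+07 ≈ 10.06
Gain = 20 log₁₀(10.06) ≈ 20.05 dB

20.1 dB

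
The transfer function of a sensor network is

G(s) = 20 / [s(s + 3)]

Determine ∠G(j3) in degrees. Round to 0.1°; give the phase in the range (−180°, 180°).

-135.0°

At s = jω = j3:
pole (s+3): 3 + j3 → |·| = √(3²+3²) = √18 ≈ 4.2426, ∠ = arctan(3/3) ≈ 45.00°
pole at origin: |s| = 3, ∠ = 90.00° (in denominator)
∠G = 0.00° − 135.00° = -135.00°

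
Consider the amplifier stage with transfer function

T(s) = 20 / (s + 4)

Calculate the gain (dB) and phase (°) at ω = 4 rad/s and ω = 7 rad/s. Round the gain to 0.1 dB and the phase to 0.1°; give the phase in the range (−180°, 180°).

Substitute s = j4:
Numerator: 20 = 20 + j0
Denominator: (j4) + 4 = 4 + j4
|N| = √(20² + 0²) ≈ 20, ∠N ≈ 0.00°
|D| = √(4² + 4²) ≈ 5.6569, ∠D ≈ 45.00°
|T| = 20 / 5.6569 ≈ 3.5355
Gain = 20 log₁₀(3.5355) ≈ 10.97 dB
∠T = 0.00° − 45.00° = -45.00°

Substitute s = j7:
Numerator: 20 = 20 + j0
Denominator: (j7) + 4 = 4 + j7
|N| = √(20² + 0²) ≈ 20, ∠N ≈ 0.00°
|D| = √(4² + 7²) ≈ 8.0623, ∠D ≈ 60.26°
|T| = 20 / 8.0623 ≈ 2.4807
Gain = 20 log₁₀(2.4807) ≈ 7.89 dB
∠T = 0.00° − 60.26° = -60.26°

ω = 4: 11.0 dB, -45.0°; ω = 7: 7.9 dB, -60.3°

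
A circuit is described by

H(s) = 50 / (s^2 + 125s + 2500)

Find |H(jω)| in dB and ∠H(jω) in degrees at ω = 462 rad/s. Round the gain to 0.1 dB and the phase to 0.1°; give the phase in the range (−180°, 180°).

Substitute s = j462:
Numerator: 50 = 50 + j0
Denominator: (j462)^2 + 125(j462) + 2500 = -210944 + j57750
|N| = √(50² + 0²) ≈ 50, ∠N ≈ 0.00°
|D| = √(210944² + 57750²) ≈ 2.1871e+05, ∠D ≈ 164.69°
|H| = 50 / 2.1871e+05 ≈ 0.00022861
Gain = 20 log₁₀(0.00022861) ≈ -72.82 dB
∠H = 0.00° − 164.69° = -164.69°

-72.8 dB, -164.7°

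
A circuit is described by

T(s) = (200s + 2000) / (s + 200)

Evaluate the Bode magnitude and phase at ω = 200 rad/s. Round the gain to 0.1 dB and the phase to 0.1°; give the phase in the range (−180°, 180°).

43.0 dB, 42.1°

Substitute s = j200:
Numerator: 200(j200) + 2000 = 2000 + j40000
Denominator: (j200) + 200 = 200 + j200
|N| = √(2000² + 40000²) ≈ 40050, ∠N ≈ 87.14°
|D| = √(200² + 200²) ≈ 282.84, ∠D ≈ 45.00°
|T| = 40050 / 282.84 ≈ 141.6
Gain = 20 log₁₀(141.6) ≈ 43.02 dB
∠T = 87.14° − 45.00° = 42.14°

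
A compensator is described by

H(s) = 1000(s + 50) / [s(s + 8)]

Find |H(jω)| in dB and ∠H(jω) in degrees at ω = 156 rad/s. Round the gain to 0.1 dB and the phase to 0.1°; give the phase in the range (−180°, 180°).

16.6 dB, -104.8°

At s = jω = j156:
zero (s+50): 50 + j156 → |·| = √(50²+156²) = √26836 ≈ 163.82, ∠ = arctan(156/50) ≈ 72.23°
pole (s+8): 8 + j156 → |·| = √(8²+156²) = √24400 ≈ 156.2, ∠ = arctan(156/8) ≈ 87.06°
pole at origin: |s| = 156, ∠ = 90.00° (in denominator)
|H| = 1000 · 163.82 / 24367 ≈ 6.723
Gain = 20 log₁₀(6.723) ≈ 16.55 dB
∠H = 72.23° − 177.06° = -104.83°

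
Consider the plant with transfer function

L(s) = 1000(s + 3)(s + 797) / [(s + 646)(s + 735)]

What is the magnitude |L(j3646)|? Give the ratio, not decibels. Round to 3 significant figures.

At s = jω = j3646:
zero (s+3): 3 + j3646 → |·| = √(3²+3646²) = √13293325 ≈ 3646, ∠ = arctan(3646/3) ≈ 89.95°
zero (s+797): 797 + j3646 → |·| = √(797²+3646²) = √13928525 ≈ 3732.1, ∠ = arctan(3646/797) ≈ 77.67°
pole (s+646): 646 + j3646 → |·| = √(646²+3646²) = √13710632 ≈ 3702.8, ∠ = arctan(3646/646) ≈ 79.95°
pole (s+735): 735 + j3646 → |·| = √(735²+3646²) = √13833541 ≈ 3719.3, ∠ = arctan(3646/735) ≈ 78.60°
|L| = 1000 · 1.3607e+07 / 1.3772e+07 ≈ 988.02

988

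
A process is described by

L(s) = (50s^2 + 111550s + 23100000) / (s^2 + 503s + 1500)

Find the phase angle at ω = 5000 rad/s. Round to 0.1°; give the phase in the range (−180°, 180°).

-18.7°

Substitute s = j5000:
Numerator: 50(j5000)^2 + 111550(j5000) + 23100000 = -1226900000 + j557750000
Denominator: (j5000)^2 + 503(j5000) + 1500 = -24998500 + j2515000
|N| = √(1226900000² + 557750000²) ≈ 1.3477e+09, ∠N ≈ 155.55°
|D| = √(24998500² + 2515000²) ≈ 2.5125e+07, ∠D ≈ 174.26°
∠L = 155.55° − 174.26° = -18.71°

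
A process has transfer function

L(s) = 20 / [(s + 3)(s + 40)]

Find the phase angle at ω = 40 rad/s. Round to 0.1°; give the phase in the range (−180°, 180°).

-130.7°

At s = jω = j40:
pole (s+3): 3 + j40 → |·| = √(3²+40²) = √1609 ≈ 40.112, ∠ = arctan(40/3) ≈ 85.71°
pole (s+40): 40 + j40 → |·| = √(40²+40²) = √3200 ≈ 56.569, ∠ = arctan(40/40) ≈ 45.00°
∠L = 0.00° − 130.71° = -130.71°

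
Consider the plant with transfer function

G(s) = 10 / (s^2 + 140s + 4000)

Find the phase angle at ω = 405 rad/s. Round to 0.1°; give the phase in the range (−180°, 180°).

Substitute s = j405:
Numerator: 10 = 10 + j0
Denominator: (j405)^2 + 140(j405) + 4000 = -160025 + j56700
|N| = √(10² + 0²) ≈ 10, ∠N ≈ 0.00°
|D| = √(160025² + 56700²) ≈ 1.6977e+05, ∠D ≈ 160.49°
∠G = 0.00° − 160.49° = -160.49°

-160.5°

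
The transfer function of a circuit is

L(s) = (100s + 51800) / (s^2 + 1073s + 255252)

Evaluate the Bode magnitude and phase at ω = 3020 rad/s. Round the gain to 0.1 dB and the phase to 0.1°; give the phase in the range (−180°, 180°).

Substitute s = j3020:
Numerator: 100(j3020) + 51800 = 51800 + j302000
Denominator: (j3020)^2 + 1073(j3020) + 255252 = -8865148 + j3240460
|N| = √(51800² + 302000²) ≈ 3.0641e+05, ∠N ≈ 80.27°
|D| = √(8865148² + 3240460²) ≈ 9.4388e+06, ∠D ≈ 159.92°
|L| = 3.0641e+05 / 9.4388e+06 ≈ 0.032463
Gain = 20 log₁₀(0.032463) ≈ -29.77 dB
∠L = 80.27° − 159.92° = -79.65°

-29.8 dB, -79.7°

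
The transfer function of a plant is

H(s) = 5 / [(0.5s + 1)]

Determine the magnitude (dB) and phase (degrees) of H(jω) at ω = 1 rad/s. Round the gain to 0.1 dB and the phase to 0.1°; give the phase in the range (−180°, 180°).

At ω = 1 rad/s:
pole (1 + j1·0.5) = 1 + j0.5 → |·| ≈ 1.118, ∠ ≈ 26.57°
|H| = 5 · 1 / (1.118) ≈ 4.4723
Gain = 20 log₁₀(4.4723) ≈ 13.01 dB
∠H = (0°) − (26.57°) = -26.57°

13.0 dB, -26.6°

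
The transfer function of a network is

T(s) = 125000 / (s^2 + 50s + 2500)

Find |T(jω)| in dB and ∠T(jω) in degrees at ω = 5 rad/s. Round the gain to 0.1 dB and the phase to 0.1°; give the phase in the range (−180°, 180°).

At s = jω = j5:
quadratic: (j5)² + 50·j5 + 2500 = 2475 + j250 → |·| ≈ 2487.6, ∠ ≈ 5.77°
|T| = 125000 / 2487.6 ≈ 50.249
Gain = 20 log₁₀(50.249) ≈ 34.02 dB
∠T = 0.00° − 5.77° = -5.77°

34.0 dB, -5.8°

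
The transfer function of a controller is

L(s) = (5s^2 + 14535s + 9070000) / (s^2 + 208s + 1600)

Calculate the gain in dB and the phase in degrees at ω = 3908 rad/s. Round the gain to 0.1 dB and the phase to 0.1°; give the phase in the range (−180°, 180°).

Substitute s = j3908:
Numerator: 5(j3908)^2 + 14535(j3908) + 9070000 = -67292320 + j56802780
Denominator: (j3908)^2 + 208(j3908) + 1600 = -15270864 + j812864
|N| = √(67292320² + 56802780²) ≈ 8.8061e+07, ∠N ≈ 139.83°
|D| = √(15270864² + 812864²) ≈ 1.5292e+07, ∠D ≈ 176.95°
|L| = 8.8061e+07 / 1.5292e+07 ≈ 5.7586
Gain = 20 log₁₀(5.7586) ≈ 15.21 dB
∠L = 139.83° − 176.95° = -37.12°

15.2 dB, -37.1°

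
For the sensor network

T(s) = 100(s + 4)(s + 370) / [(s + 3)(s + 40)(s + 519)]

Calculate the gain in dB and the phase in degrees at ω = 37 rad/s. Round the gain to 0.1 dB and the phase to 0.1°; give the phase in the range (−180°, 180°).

2.4 dB, -42.7°

At s = jω = j37:
zero (s+4): 4 + j37 → |·| = √(4²+37²) = √1385 ≈ 37.216, ∠ = arctan(37/4) ≈ 83.83°
zero (s+370): 370 + j37 → |·| = √(370²+37²) = √138269 ≈ 371.85, ∠ = arctan(37/370) ≈ 5.71°
pole (s+3): 3 + j37 → |·| = √(3²+37²) = √1378 ≈ 37.121, ∠ = arctan(37/3) ≈ 85.36°
pole (s+40): 40 + j37 → |·| = √(40²+37²) = √2969 ≈ 54.489, ∠ = arctan(37/40) ≈ 42.77°
pole (s+519): 519 + j37 → |·| = √(519²+37²) = √270730 ≈ 520.32, ∠ = arctan(37/519) ≈ 4.08°
|T| = 100 · 13839 / 1.0524e+06 ≈ 1.315
Gain = 20 log₁₀(1.315) ≈ 2.38 dB
∠T = 89.54° − 132.21° = -42.67°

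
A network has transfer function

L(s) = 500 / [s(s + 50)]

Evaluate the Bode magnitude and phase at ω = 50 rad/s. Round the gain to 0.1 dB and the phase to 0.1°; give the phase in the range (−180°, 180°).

-17.0 dB, -135.0°

At s = jω = j50:
pole (s+50): 50 + j50 → |·| = √(50²+50²) = √5000 ≈ 70.711, ∠ = arctan(50/50) ≈ 45.00°
pole at origin: |s| = 50, ∠ = 90.00° (in denominator)
|L| = 500 / 3535.5 ≈ 0.14142
Gain = 20 log₁₀(0.14142) ≈ -16.99 dB
∠L = 0.00° − 135.00° = -135.00°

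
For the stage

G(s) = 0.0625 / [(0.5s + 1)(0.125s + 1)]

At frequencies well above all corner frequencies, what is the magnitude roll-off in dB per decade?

-40 dB/decade

Each pole contributes −20 dB/decade at high frequency; each zero contributes +20 dB/decade.
Net: 0 zero(s) − 2 pole(s) → -40 dB/decade.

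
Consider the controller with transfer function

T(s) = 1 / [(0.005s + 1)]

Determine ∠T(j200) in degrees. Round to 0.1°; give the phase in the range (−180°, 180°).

-45.0°

At ω = 200 rad/s:
pole (1 + j200·0.005) = 1 + j1 → |·| ≈ 1.4142, ∠ ≈ 45.00°
∠T = (0°) − (45.00°) = -45.00°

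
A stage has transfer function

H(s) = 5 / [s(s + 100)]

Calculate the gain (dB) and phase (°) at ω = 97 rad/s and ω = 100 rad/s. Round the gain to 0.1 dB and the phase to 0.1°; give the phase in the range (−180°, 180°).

At s = jω = j97:
pole (s+100): 100 + j97 → |·| = √(100²+97²) = √19409 ≈ 139.32, ∠ = arctan(97/100) ≈ 44.13°
pole at origin: |s| = 97, ∠ = 90.00° (in denominator)
|H| = 5 / 13514 ≈ 0.00036999
Gain = 20 log₁₀(0.00036999) ≈ -68.64 dB
∠H = 0.00° − 134.13° = -134.13°

At s = jω = j100:
pole (s+100): 100 + j100 → |·| = √(100²+100²) = √20000 ≈ 141.42, ∠ = arctan(100/100) ≈ 45.00°
pole at origin: |s| = 100, ∠ = 90.00° (in denominator)
|H| = 5 / 14142 ≈ 0.00035356
Gain = 20 log₁₀(0.00035356) ≈ -69.03 dB
∠H = 0.00° − 135.00° = -135.00°

ω = 97: -68.6 dB, -134.1°; ω = 100: -69.0 dB, -135.0°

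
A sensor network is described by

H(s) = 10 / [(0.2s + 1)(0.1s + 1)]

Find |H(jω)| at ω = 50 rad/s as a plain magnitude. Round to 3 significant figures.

0.195

At ω = 50 rad/s:
pole (1 + j50·0.2) = 1 + j10 → |·| ≈ 10.05, ∠ ≈ 84.29°
pole (1 + j50·0.1) = 1 + j5 → |·| ≈ 5.099, ∠ ≈ 78.69°
|H| = 10 · 1 / (10.05 · 5.099) ≈ 0.19514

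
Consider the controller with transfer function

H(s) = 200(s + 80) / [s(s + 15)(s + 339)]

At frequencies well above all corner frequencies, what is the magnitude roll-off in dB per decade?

-40 dB/decade

Each pole contributes −20 dB/decade at high frequency; each zero contributes +20 dB/decade.
Net: 1 zero(s) − 3 pole(s) → -40 dB/decade.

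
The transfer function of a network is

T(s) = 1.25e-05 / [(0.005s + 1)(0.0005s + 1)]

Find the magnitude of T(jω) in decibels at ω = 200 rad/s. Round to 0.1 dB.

At ω = 200 rad/s:
pole (1 + j200·0.005) = 1 + j1 → |·| ≈ 1.4142, ∠ ≈ 45.00°
pole (1 + j200·0.0005) = 1 + j0.1 → |·| ≈ 1.005, ∠ ≈ 5.71°
|T| = 1.25e-05 · 1 / (1.4142 · 1.005) ≈ 8.7949e-06
Gain = 20 log₁₀(8.7949e-06) ≈ -101.12 dB

-101.1 dB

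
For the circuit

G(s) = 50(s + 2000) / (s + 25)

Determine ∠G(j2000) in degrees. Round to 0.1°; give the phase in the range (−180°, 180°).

-44.3°

At s = jω = j2000:
zero (s+2000): 2000 + j2000 → |·| = √(2000²+2000²) = √8000000 ≈ 2828.4, ∠ = arctan(2000/2000) ≈ 45.00°
pole (s+25): 25 + j2000 → |·| = √(25²+2000²) = √4000625 ≈ 2000.2, ∠ = arctan(2000/25) ≈ 89.28°
∠G = 45.00° − 89.28° = -44.28°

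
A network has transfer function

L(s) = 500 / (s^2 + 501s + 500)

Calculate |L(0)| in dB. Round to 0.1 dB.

L(0) = 500 / 500 = 1
20 log₁₀(1) ≈ 0.00 dB

0.0 dB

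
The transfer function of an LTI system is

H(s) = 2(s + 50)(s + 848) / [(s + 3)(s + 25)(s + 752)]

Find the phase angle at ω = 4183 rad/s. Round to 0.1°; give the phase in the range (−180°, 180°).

-91.6°

At s = jω = j4183:
zero (s+50): 50 + j4183 → |·| = √(50²+4183²) = √17499989 ≈ 4183.3, ∠ = arctan(4183/50) ≈ 89.32°
zero (s+848): 848 + j4183 → |·| = √(848²+4183²) = √18216593 ≈ 4268.1, ∠ = arctan(4183/848) ≈ 78.54°
pole (s+3): 3 + j4183 → |·| = √(3²+4183²) = √17497498 ≈ 4183, ∠ = arctan(4183/3) ≈ 89.96°
pole (s+25): 25 + j4183 → |·| = √(25²+4183²) = √17498114 ≈ 4183.1, ∠ = arctan(4183/25) ≈ 89.66°
pole (s+752): 752 + j4183 → |·| = √(752²+4183²) = √18062993 ≈ 4250.1, ∠ = arctan(4183/752) ≈ 79.81°
∠H = 167.86° − 259.43° = -91.57°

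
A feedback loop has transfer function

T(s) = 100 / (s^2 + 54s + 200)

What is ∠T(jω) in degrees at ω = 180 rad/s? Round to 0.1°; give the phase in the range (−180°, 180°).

-163.2°

Substitute s = j180:
Numerator: 100 = 100 + j0
Denominator: (j180)^2 + 54(j180) + 200 = -32200 + j9720
|N| = √(100² + 0²) ≈ 100, ∠N ≈ 0.00°
|D| = √(32200² + 9720²) ≈ 33635, ∠D ≈ 163.20°
∠T = 0.00° − 163.20° = -163.20°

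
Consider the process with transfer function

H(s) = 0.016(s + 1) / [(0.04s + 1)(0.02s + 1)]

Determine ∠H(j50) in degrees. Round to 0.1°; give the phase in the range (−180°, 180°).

At ω = 50 rad/s:
zero (1 + j50·1) = 1 + j50 → |·| ≈ 50.01, ∠ ≈ 88.85°
pole (1 + j50·0.04) = 1 + j2 → |·| ≈ 2.2361, ∠ ≈ 63.43°
pole (1 + j50·0.02) = 1 + j1 → |·| ≈ 1.4142, ∠ ≈ 45.00°
∠H = (88.85°) − (63.43° + 45.00°) = -19.58°

-19.6°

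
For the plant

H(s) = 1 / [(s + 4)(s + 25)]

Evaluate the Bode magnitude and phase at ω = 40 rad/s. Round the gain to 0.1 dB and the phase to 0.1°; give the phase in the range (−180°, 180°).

-65.6 dB, -142.3°

At s = jω = j40:
pole (s+4): 4 + j40 → |·| = √(4²+40²) = √1616 ≈ 40.2, ∠ = arctan(40/4) ≈ 84.29°
pole (s+25): 25 + j40 → |·| = √(25²+40²) = √2225 ≈ 47.17, ∠ = arctan(40/25) ≈ 57.99°
|H| = 1 / 1896.2 ≈ 0.00052737
Gain = 20 log₁₀(0.00052737) ≈ -65.56 dB
∠H = 0.00° − 142.28° = -142.28°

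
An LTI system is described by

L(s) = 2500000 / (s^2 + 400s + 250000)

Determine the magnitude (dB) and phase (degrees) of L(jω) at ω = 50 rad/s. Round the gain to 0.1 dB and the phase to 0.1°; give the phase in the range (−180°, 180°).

At s = jω = j50:
quadratic: (j50)² + 400·j50 + 250000 = 247500 + j20000 → |·| ≈ 2.4831e+05, ∠ ≈ 4.62°
|L| = 2500000 / 2.4831e+05 ≈ 10.068
Gain = 20 log₁₀(10.068) ≈ 20.06 dB
∠L = 0.00° − 4.62° = -4.62°

20.1 dB, -4.6°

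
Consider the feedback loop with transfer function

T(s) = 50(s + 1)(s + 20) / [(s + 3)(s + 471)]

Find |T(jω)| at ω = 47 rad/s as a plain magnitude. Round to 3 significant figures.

5.39

At s = jω = j47:
zero (s+1): 1 + j47 → |·| = √(1²+47²) = √2210 ≈ 47.011, ∠ = arctan(47/1) ≈ 88.78°
zero (s+20): 20 + j47 → |·| = √(20²+47²) = √2609 ≈ 51.078, ∠ = arctan(47/20) ≈ 66.95°
pole (s+3): 3 + j47 → |·| = √(3²+47²) = √2218 ≈ 47.096, ∠ = arctan(47/3) ≈ 86.35°
pole (s+471): 471 + j47 → |·| = √(471²+47²) = √224050 ≈ 473.34, ∠ = arctan(47/471) ≈ 5.70°
|T| = 50 · 2401.2 / 22292 ≈ 5.3858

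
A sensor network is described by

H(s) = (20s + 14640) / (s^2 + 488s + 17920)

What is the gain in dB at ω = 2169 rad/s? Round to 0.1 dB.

Substitute s = j2169:
Numerator: 20(j2169) + 14640 = 14640 + j43380
Denominator: (j2169)^2 + 488(j2169) + 17920 = -4686641 + j1058472
|N| = √(14640² + 43380²) ≈ 45784, ∠N ≈ 71.35°
|D| = √(4686641² + 1058472²) ≈ 4.8047e+06, ∠D ≈ 167.27°
|H| = 45784 / 4.8047e+06 ≈ 0.009529
Gain = 20 log₁₀(0.009529) ≈ -40.42 dB

-40.4 dB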